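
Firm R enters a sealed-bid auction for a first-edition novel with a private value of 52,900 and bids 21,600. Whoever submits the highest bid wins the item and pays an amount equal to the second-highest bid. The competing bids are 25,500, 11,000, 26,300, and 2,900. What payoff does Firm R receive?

Payoff = 0.

Highest competing bid: 26,300.
Firm R's bid 21,600 is not the highest, so Firm R loses, pays nothing, and earns zero payoff.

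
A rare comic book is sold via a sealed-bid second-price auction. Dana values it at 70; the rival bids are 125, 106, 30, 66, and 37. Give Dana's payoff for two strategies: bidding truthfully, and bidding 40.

Truthful: 0; alternative: 0.

The highest competing bid is 125.
Bidding truthfully at 70: the top bid is 125 (a rival), so Dana loses. Payoff = 0.
Bidding 40: the top bid is 125 (a rival), so Dana loses. Payoff = 0.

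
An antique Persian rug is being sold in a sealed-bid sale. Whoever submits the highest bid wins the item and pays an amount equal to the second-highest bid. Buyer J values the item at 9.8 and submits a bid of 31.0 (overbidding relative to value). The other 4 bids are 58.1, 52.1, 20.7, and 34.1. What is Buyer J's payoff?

Highest competing bid: 58.1.
Buyer J's bid 31.0 is not the highest, so Buyer J loses, pays nothing, and earns zero payoff.

Payoff = 0.0.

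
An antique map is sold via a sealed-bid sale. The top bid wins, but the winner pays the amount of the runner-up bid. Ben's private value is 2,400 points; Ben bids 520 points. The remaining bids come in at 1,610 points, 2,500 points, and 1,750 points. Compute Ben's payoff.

Ben's payoff: 0 points.

Highest competing bid: 2,500 points.
Ben's bid 520 points is not the highest, so Ben loses, pays nothing, and earns zero payoff.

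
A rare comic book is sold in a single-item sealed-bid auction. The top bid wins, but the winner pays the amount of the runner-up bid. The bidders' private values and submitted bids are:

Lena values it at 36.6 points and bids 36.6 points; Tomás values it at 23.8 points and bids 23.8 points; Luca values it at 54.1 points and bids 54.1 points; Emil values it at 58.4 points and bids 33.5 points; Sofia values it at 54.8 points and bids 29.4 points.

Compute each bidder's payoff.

Bids in descending order: Luca 54.1 points; Lena 36.6 points; Emil 33.5 points; Sofia 29.4 points; Tomás 23.8 points.
Luca has the top bid and wins; the price is the second-highest bid, 36.6 points.
Luca's payoff = 54.1 points − 36.6 points = 17.5 points. All other bidders lose, so their payoff is 0.

Lena 0.0 points, Tomás 0.0 points, Luca 17.5 points, Emil 0.0 points, Sofia 0.0 points.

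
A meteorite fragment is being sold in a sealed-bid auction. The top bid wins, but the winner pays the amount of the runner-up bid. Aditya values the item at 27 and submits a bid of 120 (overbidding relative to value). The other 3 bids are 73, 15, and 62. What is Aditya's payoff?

Highest competing bid: 73.
Aditya's bid 120 is the highest overall, so Aditya wins and pays the second-highest bid, 73.
Payoff = value − price = 27 − 73 = -46.
Overbidding won the item at a price above value — truthful bidding would have avoided this loss.

Aditya's payoff: -46.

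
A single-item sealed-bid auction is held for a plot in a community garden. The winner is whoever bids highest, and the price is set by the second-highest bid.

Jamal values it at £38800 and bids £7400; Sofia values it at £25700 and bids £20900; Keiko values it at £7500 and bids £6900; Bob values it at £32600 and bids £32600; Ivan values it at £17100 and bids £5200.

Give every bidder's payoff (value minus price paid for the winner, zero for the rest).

Ranking the bids: Bob £32600; Sofia £20900; Jamal £7400; Keiko £6900; Ivan £5200.
Bob has the top bid and wins; the price is the second-highest bid, £20900.
Bob's payoff = £32600 − £20900 = £11700. All other bidders lose, so their payoff is 0.

Jamal £0, Sofia £0, Keiko £0, Bob £11700, Ivan £0.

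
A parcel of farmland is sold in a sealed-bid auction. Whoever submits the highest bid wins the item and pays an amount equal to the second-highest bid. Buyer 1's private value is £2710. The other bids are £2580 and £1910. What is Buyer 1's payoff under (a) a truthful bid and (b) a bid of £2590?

The highest competing bid is £2580.
Bidding truthfully at £2710: Buyer 1 has the top bid, wins, and pays the second-highest bid £2580. Payoff = £2710 − £2580 = £130.
Bidding £2590: Buyer 1 has the top bid, wins, and pays the second-highest bid £2580. Payoff = £2710 − £2580 = £130.
The bid only affects whether you win, not the price — here both bids land on the same side of the top rival bid, so the deviation is payoff-neutral.

Truthful: £130; alternative: £130.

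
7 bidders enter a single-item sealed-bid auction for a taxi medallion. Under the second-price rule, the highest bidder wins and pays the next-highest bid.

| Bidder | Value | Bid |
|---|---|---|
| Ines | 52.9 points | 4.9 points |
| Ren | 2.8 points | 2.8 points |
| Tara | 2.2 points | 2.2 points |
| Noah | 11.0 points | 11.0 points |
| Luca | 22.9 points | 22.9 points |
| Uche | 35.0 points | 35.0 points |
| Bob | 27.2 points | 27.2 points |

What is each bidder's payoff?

Ranking the bids: Uche 35.0 points > Bob 27.2 points > Luca 22.9 points > Noah 11.0 points > Ines 4.9 points > Ren 2.8 points > Tara 2.2 points.
Uche has the top bid and wins; the price is the second-highest bid, 27.2 points.
Uche's payoff = 35.0 points − 27.2 points = 7.8 points. All other bidders lose, so their payoff is 0.

Ines 0.0 points, Ren 0.0 points, Tara 0.0 points, Noah 0.0 points, Luca 0.0 points, Uche 7.8 points, Bob 0.0 points.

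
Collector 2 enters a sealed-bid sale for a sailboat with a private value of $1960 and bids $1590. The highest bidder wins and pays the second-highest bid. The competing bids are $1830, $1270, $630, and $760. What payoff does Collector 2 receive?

Highest competing bid: $1830.
Collector 2's bid $1590 is not the highest, so Collector 2 loses, pays nothing, and earns zero payoff.

Payoff = $0.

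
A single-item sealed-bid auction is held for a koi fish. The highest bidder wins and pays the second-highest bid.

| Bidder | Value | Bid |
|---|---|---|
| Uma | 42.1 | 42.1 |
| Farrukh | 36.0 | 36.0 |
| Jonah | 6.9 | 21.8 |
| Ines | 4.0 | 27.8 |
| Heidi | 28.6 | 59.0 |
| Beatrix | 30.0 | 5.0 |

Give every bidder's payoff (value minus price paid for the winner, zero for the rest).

Payoffs: Uma 0.0, Farrukh 0.0, Jonah 0.0, Ines 0.0, Heidi -13.5, Beatrix 0.0.

Ordered from highest: Heidi 59.0 > Uma 42.1 > Farrukh 36.0 > Ines 27.8 > Jonah 21.8 > Beatrix 5.0.
Heidi has the top bid and wins; the price is the second-highest bid, 42.1.
Heidi's payoff = 28.6 − 42.1 = -13.5. All other bidders lose, so their payoff is 0.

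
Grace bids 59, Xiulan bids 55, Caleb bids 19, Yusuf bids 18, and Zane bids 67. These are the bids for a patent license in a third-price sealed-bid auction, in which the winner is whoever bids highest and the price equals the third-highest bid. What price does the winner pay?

55

Ranking the bids: Zane 67; Grace 59; Xiulan 55; Caleb 19; Yusuf 18.
Zane is the highest bidder, so Zane wins.
Under the third-price rule, the price is the third-highest bid: 55.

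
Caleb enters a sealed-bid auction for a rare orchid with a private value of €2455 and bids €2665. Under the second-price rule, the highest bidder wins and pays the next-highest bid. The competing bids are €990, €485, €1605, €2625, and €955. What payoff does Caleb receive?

Highest competing bid: €2625.
Caleb's bid €2665 is the highest overall, so Caleb wins and pays the second-highest bid, €2625.
Payoff = value − price = €2455 − €2625 = -€170.

Payoff = -€170.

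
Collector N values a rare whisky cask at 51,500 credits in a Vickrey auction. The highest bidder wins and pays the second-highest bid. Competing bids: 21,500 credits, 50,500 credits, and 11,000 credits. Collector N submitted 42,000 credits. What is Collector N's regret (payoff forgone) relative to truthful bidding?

The highest competing bid is 50,500 credits.
Bidding truthfully at 51,500 credits: Collector N has the top bid, wins, and pays the second-highest bid 50,500 credits. Payoff = 51,500 credits − 50,500 credits = 1,000 credits.
Bidding 42,000 credits: the top bid is 50,500 credits (a rival), so Collector N loses. Payoff = 0 credits.
Regret = truthful payoff − actual payoff = 1,000 credits − 0 credits = 1,000 credits.
Deviating from a truthful bid can only lose payoff in a second-price auction — never gain.

1,000 credits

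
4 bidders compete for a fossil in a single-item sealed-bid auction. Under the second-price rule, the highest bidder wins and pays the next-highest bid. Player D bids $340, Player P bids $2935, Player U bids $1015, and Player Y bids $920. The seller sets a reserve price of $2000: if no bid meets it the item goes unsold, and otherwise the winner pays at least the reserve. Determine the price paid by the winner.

The winner pays $2000.

Ranking the bids: Player P $2935; Player U $1015; Player Y $920; Player D $340.
Player P has the highest bid, so Player P wins.
The second-highest bid is $1015, but the reserve $2000 is higher, so the price is the reserve.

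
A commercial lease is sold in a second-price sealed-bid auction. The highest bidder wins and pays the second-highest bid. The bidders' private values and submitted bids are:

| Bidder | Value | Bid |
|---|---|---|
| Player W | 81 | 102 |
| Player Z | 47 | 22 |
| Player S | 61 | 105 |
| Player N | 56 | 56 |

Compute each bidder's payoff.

Player W 0, Player Z 0, Player S -41, Player N 0.

Sorted high to low: Player S 105; Player W 102; Player N 56; Player Z 22.
Player S has the top bid and wins; the price is the second-highest bid, 102.
Player S's payoff = 61 − 102 = -41. All other bidders lose, so their payoff is 0.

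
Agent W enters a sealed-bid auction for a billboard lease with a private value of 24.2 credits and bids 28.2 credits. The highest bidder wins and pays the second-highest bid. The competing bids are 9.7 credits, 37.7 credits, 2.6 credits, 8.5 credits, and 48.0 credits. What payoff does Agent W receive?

Highest competing bid: 48.0 credits.
Agent W's bid 28.2 credits is not the highest, so Agent W loses, pays nothing, and earns zero payoff.

0.0 credits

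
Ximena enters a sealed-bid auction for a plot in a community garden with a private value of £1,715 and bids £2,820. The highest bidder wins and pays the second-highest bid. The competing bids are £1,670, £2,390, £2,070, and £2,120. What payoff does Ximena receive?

Ximena's payoff: -£675.

Highest competing bid: £2,390.
Ximena's bid £2,820 is the highest overall, so Ximena wins and pays the second-highest bid, £2,390.
Payoff = value − price = £1,715 − £2,390 = -£675.
Overbidding won the item at a price above value — truthful bidding would have avoided this loss.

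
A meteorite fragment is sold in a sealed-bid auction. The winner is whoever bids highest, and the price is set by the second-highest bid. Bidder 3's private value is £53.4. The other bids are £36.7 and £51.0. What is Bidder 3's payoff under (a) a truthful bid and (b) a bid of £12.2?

The highest competing bid is £51.0.
Bidding truthfully at £53.4: Bidder 3 has the top bid, wins, and pays the second-highest bid £51.0. Payoff = £53.4 − £51.0 = £2.4.
Bidding £12.2: the top bid is £51.0 (a rival), so Bidder 3 loses. Payoff = £0.0.

Truthful: £2.4; alternative: £0.0.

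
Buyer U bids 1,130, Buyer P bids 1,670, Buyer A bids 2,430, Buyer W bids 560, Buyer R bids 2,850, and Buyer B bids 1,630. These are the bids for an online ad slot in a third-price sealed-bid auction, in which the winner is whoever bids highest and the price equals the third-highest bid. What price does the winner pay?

Bids in descending order: Buyer R 2,850 > Buyer A 2,430 > Buyer P 1,670 > Buyer B 1,630 > Buyer U 1,130 > Buyer W 560.
Buyer R is the highest bidder, so Buyer R wins.
Under the third-price rule, the price is the third-highest bid: 1,670.

The winner pays 1,670.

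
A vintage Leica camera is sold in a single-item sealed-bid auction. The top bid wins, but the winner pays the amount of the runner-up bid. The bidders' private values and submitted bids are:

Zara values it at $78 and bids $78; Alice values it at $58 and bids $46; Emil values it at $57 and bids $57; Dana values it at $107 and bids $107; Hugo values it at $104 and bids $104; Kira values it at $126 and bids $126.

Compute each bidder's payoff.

Ordered from highest: Kira $126; Dana $107; Hugo $104; Zara $78; Emil $57; Alice $46.
Kira has the top bid and wins; the price is the second-highest bid, $107.
Kira's payoff = $126 − $107 = $19. All other bidders lose, so their payoff is 0.

Zara $0, Alice $0, Emil $0, Dana $0, Hugo $0, Kira $19.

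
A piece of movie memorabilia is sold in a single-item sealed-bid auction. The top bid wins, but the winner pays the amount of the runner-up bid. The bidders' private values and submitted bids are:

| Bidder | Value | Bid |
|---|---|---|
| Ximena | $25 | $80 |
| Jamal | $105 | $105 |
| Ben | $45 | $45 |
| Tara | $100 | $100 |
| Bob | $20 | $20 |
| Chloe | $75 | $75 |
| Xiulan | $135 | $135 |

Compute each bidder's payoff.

Bids in descending order: Xiulan $135 > Jamal $105 > Tara $100 > Ximena $80 > Chloe $75 > Ben $45 > Bob $20.
Xiulan has the top bid and wins; the price is the second-highest bid, $105.
Xiulan's payoff = $135 − $105 = $30. All other bidders lose, so their payoff is 0.

Ximena $0, Jamal $0, Ben $0, Tara $0, Bob $0, Chloe $0, Xiulan $30.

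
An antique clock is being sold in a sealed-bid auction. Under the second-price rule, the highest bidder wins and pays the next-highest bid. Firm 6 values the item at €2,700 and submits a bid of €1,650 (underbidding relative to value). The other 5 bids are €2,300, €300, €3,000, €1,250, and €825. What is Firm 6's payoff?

Highest competing bid: €3,000.
Firm 6's bid €1,650 is not the highest, so Firm 6 loses, pays nothing, and earns zero payoff.

The bidder's payoff: €0.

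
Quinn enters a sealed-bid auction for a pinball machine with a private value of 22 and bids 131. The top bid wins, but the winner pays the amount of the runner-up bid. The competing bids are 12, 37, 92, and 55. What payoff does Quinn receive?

-70

Highest competing bid: 92.
Quinn's bid 131 is the highest overall, so Quinn wins and pays the second-highest bid, 92.
Payoff = value − price = 22 − 92 = -70.
Overbidding won the item at a price above value — truthful bidding would have avoided this loss.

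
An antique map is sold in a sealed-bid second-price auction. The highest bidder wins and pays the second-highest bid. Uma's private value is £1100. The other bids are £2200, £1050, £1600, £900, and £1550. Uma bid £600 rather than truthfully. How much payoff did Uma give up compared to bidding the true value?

Regret: £0.

The highest competing bid is £2200.
Bidding truthfully at £1100: the top bid is £2200 (a rival), so Uma loses. Payoff = £0.
Bidding £600: the top bid is £2200 (a rival), so Uma loses. Payoff = £0.
Regret = truthful payoff − actual payoff = £0 − £0 = £0.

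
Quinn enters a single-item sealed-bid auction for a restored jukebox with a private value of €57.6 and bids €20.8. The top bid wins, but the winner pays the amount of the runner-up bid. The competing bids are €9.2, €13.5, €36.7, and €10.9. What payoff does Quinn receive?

Quinn's payoff: €0.0.

Highest competing bid: €36.7.
Quinn's bid €20.8 is not the highest, so Quinn loses, pays nothing, and earns zero payoff.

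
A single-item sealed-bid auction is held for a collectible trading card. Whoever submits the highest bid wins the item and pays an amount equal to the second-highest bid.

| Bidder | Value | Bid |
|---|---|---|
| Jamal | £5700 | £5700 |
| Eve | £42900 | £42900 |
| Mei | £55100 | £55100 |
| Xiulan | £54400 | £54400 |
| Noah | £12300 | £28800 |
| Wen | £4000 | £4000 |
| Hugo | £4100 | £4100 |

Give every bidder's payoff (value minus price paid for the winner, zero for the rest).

Jamal £0, Eve £0, Mei £700, Xiulan £0, Noah £0, Wen £0, Hugo £0.

Ranking the bids: Mei £55100 > Xiulan £54400 > Eve £42900 > Noah £28800 > Jamal £5700 > Hugo £4100 > Wen £4000.
Mei has the top bid and wins; the price is the second-highest bid, £54400.
Mei's payoff = £55100 − £54400 = £700. All other bidders lose, so their payoff is 0.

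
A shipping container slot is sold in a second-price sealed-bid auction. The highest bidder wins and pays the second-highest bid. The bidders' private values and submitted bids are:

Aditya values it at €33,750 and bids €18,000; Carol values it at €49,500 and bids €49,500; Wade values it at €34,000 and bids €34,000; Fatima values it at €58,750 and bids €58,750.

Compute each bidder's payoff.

Payoffs: Aditya €0, Carol €0, Wade €0, Fatima €9,250.

Sorted high to low: Fatima €58,750, then Carol €49,500, then Wade €34,000, then Aditya €18,000.
Fatima has the top bid and wins; the price is the second-highest bid, €49,500.
Fatima's payoff = €58,750 − €49,500 = €9,250. All other bidders lose, so their payoff is 0.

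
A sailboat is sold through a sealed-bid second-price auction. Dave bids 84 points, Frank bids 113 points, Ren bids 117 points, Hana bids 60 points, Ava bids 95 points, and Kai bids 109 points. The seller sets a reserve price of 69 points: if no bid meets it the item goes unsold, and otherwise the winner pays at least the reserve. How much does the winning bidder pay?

113 points

Ordered from highest: Ren 117 points, then Frank 113 points, then Kai 109 points, then Ava 95 points, then Dave 84 points, then Hana 60 points.
Ren has the highest bid, so Ren wins.
The second-highest bid is 113 points, which exceeds the reserve, so that sets the price.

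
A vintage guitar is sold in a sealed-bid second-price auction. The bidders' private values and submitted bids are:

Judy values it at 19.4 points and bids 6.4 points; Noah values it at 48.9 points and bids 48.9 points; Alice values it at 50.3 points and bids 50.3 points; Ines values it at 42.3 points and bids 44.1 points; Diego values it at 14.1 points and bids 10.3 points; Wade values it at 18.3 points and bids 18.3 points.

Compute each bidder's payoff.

Judy 0.0 points, Noah 0.0 points, Alice 1.4 points, Ines 0.0 points, Diego 0.0 points, Wade 0.0 points.

Sorted high to low: Alice 50.3 points, then Noah 48.9 points, then Ines 44.1 points, then Wade 18.3 points, then Diego 10.3 points, then Judy 6.4 points.
Alice has the top bid and wins; the price is the second-highest bid, 48.9 points.
Alice's payoff = 50.3 points − 48.9 points = 1.4 points. All other bidders lose, so their payoff is 0.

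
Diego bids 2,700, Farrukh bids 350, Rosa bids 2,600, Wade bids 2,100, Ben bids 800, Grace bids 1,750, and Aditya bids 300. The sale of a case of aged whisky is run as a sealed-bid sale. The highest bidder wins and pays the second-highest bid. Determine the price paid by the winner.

Ordered from highest: Diego 2,700; Rosa 2,600; Wade 2,100; Grace 1,750; Ben 800; Farrukh 350; Aditya 300.
Diego has the highest bid, so Diego wins.
The second-highest bid is 2,600, so that is what Diego pays.

Price paid: 2,600.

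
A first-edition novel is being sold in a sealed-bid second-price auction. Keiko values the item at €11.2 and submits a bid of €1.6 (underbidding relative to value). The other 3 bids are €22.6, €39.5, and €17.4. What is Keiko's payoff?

Highest competing bid: €39.5.
Keiko's bid €1.6 is not the highest, so Keiko loses, pays nothing, and earns zero payoff.

€0.0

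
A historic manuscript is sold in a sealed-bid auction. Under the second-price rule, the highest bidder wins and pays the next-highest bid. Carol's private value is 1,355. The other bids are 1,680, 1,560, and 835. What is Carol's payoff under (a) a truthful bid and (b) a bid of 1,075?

(a) 0  (b) 0

The highest competing bid is 1,680.
Bidding truthfully at 1,355: the top bid is 1,680 (a rival), so Carol loses. Payoff = 0.
Bidding 1,075: the top bid is 1,680 (a rival), so Carol loses. Payoff = 0.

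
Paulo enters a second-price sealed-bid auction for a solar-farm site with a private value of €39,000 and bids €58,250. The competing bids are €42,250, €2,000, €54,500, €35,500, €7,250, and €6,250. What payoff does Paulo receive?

Paulo's payoff: -€15,500.

Highest competing bid: €54,500.
Paulo's bid €58,250 is the highest overall, so Paulo wins and pays the second-highest bid, €54,500.
Payoff = value − price = €39,000 − €54,500 = -€15,500.
Overbidding won the item at a price above value — truthful bidding would have avoided this loss.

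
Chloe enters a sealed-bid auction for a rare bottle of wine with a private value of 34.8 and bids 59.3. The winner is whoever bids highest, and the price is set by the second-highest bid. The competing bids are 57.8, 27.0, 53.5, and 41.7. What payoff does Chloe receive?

Chloe's payoff: -23.0.

Highest competing bid: 57.8.
Chloe's bid 59.3 is the highest overall, so Chloe wins and pays the second-highest bid, 57.8.
Payoff = value − price = 34.8 − 57.8 = -23.0.
Overbidding won the item at a price above value — truthful bidding would have avoided this loss.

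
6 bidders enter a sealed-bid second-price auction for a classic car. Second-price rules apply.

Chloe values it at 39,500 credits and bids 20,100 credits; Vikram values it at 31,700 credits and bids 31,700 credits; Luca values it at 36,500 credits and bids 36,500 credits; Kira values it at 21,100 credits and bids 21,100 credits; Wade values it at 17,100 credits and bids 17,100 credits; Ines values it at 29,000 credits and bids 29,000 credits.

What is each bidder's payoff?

Ranking the bids: Luca 36,500 credits; Vikram 31,700 credits; Ines 29,000 credits; Kira 21,100 credits; Chloe 20,100 credits; Wade 17,100 credits.
Luca has the top bid and wins; the price is the second-highest bid, 31,700 credits.
Luca's payoff = 36,500 credits − 31,700 credits = 4,800 credits. All other bidders lose, so their payoff is 0.

Payoffs: Chloe 0 credits, Vikram 0 credits, Luca 4,800 credits, Kira 0 credits, Wade 0 credits, Ines 0 credits.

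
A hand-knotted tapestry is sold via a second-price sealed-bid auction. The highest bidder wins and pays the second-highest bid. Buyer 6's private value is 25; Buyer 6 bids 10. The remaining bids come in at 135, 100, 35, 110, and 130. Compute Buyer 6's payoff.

Highest competing bid: 135.
Buyer 6's bid 10 is not the highest, so Buyer 6 loses, pays nothing, and earns zero payoff.

Payoff = 0.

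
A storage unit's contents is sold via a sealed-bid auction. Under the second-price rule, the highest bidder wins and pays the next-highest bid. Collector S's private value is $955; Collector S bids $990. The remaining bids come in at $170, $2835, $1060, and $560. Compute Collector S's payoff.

Highest competing bid: $2835.
Collector S's bid $990 is not the highest, so Collector S loses, pays nothing, and earns zero payoff.

Payoff = $0.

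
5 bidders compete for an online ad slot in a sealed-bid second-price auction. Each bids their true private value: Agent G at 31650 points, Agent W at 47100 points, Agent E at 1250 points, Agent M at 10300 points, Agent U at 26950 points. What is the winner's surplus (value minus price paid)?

Bids in descending order: Agent W 47100 points > Agent G 31650 points > Agent U 26950 points > Agent M 10300 points > Agent E 1250 points.
Agent W wins with the top bid and pays the second-highest, 31650 points.
Surplus = 47100 points − 31650 points = 15450 points.

Winner's surplus: 15450 points.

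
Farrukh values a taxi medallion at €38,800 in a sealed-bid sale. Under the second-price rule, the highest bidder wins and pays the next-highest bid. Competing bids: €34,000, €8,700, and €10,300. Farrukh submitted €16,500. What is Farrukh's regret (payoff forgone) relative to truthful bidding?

€4,800

The highest competing bid is €34,000.
Bidding truthfully at €38,800: Farrukh has the top bid, wins, and pays the second-highest bid €34,000. Payoff = €38,800 − €34,000 = €4,800.
Bidding €16,500: the top bid is €34,000 (a rival), so Farrukh loses. Payoff = €0.
Regret = truthful payoff − actual payoff = €4,800 − €0 = €4,800.
This is the dominant-strategy logic: truthful bidding weakly beats any alternative.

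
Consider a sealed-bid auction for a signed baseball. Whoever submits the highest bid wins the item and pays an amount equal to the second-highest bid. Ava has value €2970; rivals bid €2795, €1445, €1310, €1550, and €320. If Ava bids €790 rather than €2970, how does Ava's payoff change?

The highest competing bid is €2795.
Bidding truthfully at €2970: Ava has the top bid, wins, and pays the second-highest bid €2795. Payoff = €2970 − €2795 = €175.
Bidding €790: the top bid is €2795 (a rival), so Ava loses. Payoff = €0.
Change = €0 − €175 = -€175.
Deviating from a truthful bid can only lose payoff in a second-price auction — never gain.

-€175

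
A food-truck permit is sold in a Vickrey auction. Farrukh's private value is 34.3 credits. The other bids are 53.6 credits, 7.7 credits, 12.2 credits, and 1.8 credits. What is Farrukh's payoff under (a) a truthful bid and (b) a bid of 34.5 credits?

The highest competing bid is 53.6 credits.
Bidding truthfully at 34.3 credits: the top bid is 53.6 credits (a rival), so Farrukh loses. Payoff = 0.0 credits.
Bidding 34.5 credits: the top bid is 53.6 credits (a rival), so Farrukh loses. Payoff = 0.0 credits.
The bid only affects whether you win, not the price — here both bids land on the same side of the top rival bid, so the deviation is payoff-neutral.

(a) 0.0 credits  (b) 0.0 credits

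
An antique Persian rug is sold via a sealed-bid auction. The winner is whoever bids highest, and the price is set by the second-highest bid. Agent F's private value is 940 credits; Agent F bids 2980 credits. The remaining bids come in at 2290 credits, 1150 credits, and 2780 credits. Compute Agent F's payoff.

Highest competing bid: 2780 credits.
Agent F's bid 2980 credits is the highest overall, so Agent F wins and pays the second-highest bid, 2780 credits.
Payoff = value − price = 940 credits − 2780 credits = -1840 credits.
Overbidding won the item at a price above value — truthful bidding would have avoided this loss.

-1840 credits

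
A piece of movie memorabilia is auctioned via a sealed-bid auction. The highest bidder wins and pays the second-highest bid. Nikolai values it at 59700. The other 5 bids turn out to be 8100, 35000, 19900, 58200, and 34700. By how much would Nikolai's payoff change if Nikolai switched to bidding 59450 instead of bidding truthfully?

0

The highest competing bid is 58200.
Bidding truthfully at 59700: Nikolai has the top bid, wins, and pays the second-highest bid 58200. Payoff = 59700 − 58200 = 1500.
Bidding 59450: Nikolai has the top bid, wins, and pays the second-highest bid 58200. Payoff = 59700 − 58200 = 1500.
Change = 1500 − 1500 = 0.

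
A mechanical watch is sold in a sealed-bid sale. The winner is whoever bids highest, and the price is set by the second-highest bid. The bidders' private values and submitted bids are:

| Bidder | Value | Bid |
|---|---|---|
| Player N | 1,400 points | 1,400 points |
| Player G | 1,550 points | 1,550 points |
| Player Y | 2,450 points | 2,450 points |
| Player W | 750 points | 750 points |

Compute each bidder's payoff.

Bids in descending order: Player Y 2,450 points; Player G 1,550 points; Player N 1,400 points; Player W 750 points.
Player Y has the top bid and wins; the price is the second-highest bid, 1,550 points.
Player Y's payoff = 2,450 points − 1,550 points = 900 points. All other bidders lose, so their payoff is 0.

Payoffs: Player N 0 points, Player G 0 points, Player Y 900 points, Player W 0 points.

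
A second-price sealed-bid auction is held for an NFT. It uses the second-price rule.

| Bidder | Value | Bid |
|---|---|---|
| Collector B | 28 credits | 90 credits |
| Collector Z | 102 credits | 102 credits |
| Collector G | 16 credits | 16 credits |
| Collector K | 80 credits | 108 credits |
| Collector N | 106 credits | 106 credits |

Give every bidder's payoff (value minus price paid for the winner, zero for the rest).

Ordered from highest: Collector K 108 credits > Collector N 106 credits > Collector Z 102 credits > Collector B 90 credits > Collector G 16 credits.
Collector K has the top bid and wins; the price is the second-highest bid, 106 credits.
Collector K's payoff = 80 credits − 106 credits = -26 credits. All other bidders lose, so their payoff is 0.

Payoffs: Collector B 0 credits, Collector Z 0 credits, Collector G 0 credits, Collector K -26 credits, Collector N 0 credits.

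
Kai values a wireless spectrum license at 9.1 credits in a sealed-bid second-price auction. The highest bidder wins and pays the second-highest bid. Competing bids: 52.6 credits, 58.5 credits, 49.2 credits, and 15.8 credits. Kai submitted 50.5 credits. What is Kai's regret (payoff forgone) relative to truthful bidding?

Payoff forgone: 0.0 credits.

The highest competing bid is 58.5 credits.
Bidding truthfully at 9.1 credits: the top bid is 58.5 credits (a rival), so Kai loses. Payoff = 0.0 credits.
Bidding 50.5 credits: the top bid is 58.5 credits (a rival), so Kai loses. Payoff = 0.0 credits.
Regret = truthful payoff − actual payoff = 0.0 credits − 0.0 credits = 0.0 credits.
The bid only affects whether you win, not the price — here both bids land on the same side of the top rival bid, so the deviation is payoff-neutral.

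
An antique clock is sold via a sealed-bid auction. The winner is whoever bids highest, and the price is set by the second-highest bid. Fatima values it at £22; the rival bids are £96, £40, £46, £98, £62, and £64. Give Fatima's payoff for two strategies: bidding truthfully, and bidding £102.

Truthful: £0; alternative: -£76.

The highest competing bid is £98.
Bidding truthfully at £22: the top bid is £98 (a rival), so Fatima loses. Payoff = £0.
Bidding £102: Fatima has the top bid, wins, and pays the second-highest bid £98. Payoff = £22 − £98 = -£76.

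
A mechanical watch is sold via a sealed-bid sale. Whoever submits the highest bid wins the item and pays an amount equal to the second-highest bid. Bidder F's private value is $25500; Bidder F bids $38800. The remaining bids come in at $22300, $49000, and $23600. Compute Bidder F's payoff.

Highest competing bid: $49000.
Bidder F's bid $38800 is not the highest, so Bidder F loses, pays nothing, and earns zero payoff.

Payoff = $0.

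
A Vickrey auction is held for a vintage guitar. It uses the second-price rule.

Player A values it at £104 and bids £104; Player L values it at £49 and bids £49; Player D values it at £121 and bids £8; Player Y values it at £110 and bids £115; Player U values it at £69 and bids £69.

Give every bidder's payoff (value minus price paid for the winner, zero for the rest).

Sorted high to low: Player Y £115 > Player A £104 > Player U £69 > Player L £49 > Player D £8.
Player Y has the top bid and wins; the price is the second-highest bid, £104.
Player Y's payoff = £110 − £104 = £6. All other bidders lose, so their payoff is 0.

Payoffs: Player A £0, Player L £0, Player D £0, Player Y £6, Player U £0.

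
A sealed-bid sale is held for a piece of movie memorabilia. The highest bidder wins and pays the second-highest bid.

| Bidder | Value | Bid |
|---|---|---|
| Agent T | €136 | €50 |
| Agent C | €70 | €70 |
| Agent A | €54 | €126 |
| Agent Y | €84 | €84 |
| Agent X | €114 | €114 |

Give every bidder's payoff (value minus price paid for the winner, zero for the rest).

Ordered from highest: Agent A €126, then Agent X €114, then Agent Y €84, then Agent C €70, then Agent T €50.
Agent A has the top bid and wins; the price is the second-highest bid, €114.
Agent A's payoff = €54 − €114 = -€60. All other bidders lose, so their payoff is 0.

Payoffs: Agent T €0, Agent C €0, Agent A -€60, Agent Y €0, Agent X €0.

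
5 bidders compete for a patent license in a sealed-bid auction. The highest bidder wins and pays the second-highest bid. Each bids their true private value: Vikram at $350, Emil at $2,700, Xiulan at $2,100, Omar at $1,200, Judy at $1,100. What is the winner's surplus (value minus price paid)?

Winner's surplus: $600.

Ranking the bids: Emil $2,700 > Xiulan $2,100 > Omar $1,200 > Judy $1,100 > Vikram $350.
Emil wins with the top bid and pays the second-highest, $2,100.
Surplus = $2,700 − $2,100 = $600.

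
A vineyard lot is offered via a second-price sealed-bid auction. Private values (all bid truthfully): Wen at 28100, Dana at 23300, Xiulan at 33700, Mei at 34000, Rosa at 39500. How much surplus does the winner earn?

Ranking the bids: Rosa 39500, then Mei 34000, then Xiulan 33700, then Wen 28100, then Dana 23300.
Rosa wins with the top bid and pays the second-highest, 34000.
Surplus = 39500 − 34000 = 5500.

Winner's surplus: 5500.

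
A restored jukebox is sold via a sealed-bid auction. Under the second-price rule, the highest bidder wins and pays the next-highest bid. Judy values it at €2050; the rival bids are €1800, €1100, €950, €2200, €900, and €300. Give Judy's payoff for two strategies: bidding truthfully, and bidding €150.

The highest competing bid is €2200.
Bidding truthfully at €2050: the top bid is €2200 (a rival), so Judy loses. Payoff = €0.
Bidding €150: the top bid is €2200 (a rival), so Judy loses. Payoff = €0.
The bid only affects whether you win, not the price — here both bids land on the same side of the top rival bid, so the deviation is payoff-neutral.

Truthful: €0; alternative: €0.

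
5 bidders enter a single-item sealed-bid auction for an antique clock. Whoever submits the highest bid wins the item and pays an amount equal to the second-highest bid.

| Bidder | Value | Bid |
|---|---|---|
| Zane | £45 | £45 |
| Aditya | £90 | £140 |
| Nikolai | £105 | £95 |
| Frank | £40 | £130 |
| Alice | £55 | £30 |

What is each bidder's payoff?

Ranking the bids: Aditya £140 > Frank £130 > Nikolai £95 > Zane £45 > Alice £30.
Aditya has the top bid and wins; the price is the second-highest bid, £130.
Aditya's payoff = £90 − £130 = -£40. All other bidders lose, so their payoff is 0.

Payoffs: Zane £0, Aditya -£40, Nikolai £0, Frank £0, Alice £0.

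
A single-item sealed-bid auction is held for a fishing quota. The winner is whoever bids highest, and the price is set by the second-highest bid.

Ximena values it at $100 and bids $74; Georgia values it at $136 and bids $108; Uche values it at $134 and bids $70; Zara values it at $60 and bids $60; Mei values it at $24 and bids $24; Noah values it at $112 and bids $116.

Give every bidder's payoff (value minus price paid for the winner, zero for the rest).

Sorted high to low: Noah $116; Georgia $108; Ximena $74; Uche $70; Zara $60; Mei $24.
Noah has the top bid and wins; the price is the second-highest bid, $108.
Noah's payoff = $112 − $108 = $4. All other bidders lose, so their payoff is 0.

Payoffs: Ximena $0, Georgia $0, Uche $0, Zara $0, Mei $0, Noah $4.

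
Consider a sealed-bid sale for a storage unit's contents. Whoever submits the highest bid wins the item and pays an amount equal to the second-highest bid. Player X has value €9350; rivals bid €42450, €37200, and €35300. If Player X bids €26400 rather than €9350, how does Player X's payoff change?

The highest competing bid is €42450.
Bidding truthfully at €9350: the top bid is €42450 (a rival), so Player X loses. Payoff = €0.
Bidding €26400: the top bid is €42450 (a rival), so Player X loses. Payoff = €0.
Change = €0 − €0 = €0.
The bid only affects whether you win, not the price — here both bids land on the same side of the top rival bid, so the deviation is payoff-neutral.

Change in payoff: €0.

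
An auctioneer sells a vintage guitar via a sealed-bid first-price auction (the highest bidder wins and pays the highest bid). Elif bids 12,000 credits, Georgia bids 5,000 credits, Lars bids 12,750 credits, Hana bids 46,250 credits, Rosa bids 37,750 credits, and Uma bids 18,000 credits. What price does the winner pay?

Bids in descending order: Hana 46,250 credits, then Rosa 37,750 credits, then Uma 18,000 credits, then Lars 12,750 credits, then Elif 12,000 credits, then Georgia 5,000 credits.
Hana is the highest bidder, so Hana wins.
Under the first-price rule, the price is the highest bid: 46,250 credits.

The winner pays 46,250 credits.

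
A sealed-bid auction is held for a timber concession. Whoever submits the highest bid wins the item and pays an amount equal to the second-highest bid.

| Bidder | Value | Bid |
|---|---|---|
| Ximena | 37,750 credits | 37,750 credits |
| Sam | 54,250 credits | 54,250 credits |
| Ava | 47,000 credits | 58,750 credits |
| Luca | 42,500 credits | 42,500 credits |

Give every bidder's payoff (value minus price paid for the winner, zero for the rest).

Payoffs: Ximena 0 credits, Sam 0 credits, Ava -7,250 credits, Luca 0 credits.

Ordered from highest: Ava 58,750 credits > Sam 54,250 credits > Luca 42,500 credits > Ximena 37,750 credits.
Ava has the top bid and wins; the price is the second-highest bid, 54,250 credits.
Ava's payoff = 47,000 credits − 54,250 credits = -7,250 credits. All other bidders lose, so their payoff is 0.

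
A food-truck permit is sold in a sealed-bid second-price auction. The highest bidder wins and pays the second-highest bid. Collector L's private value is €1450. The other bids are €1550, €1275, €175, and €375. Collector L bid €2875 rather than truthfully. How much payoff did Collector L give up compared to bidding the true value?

The highest competing bid is €1550.
Bidding truthfully at €1450: the top bid is €1550 (a rival), so Collector L loses. Payoff = €0.
Bidding €2875: Collector L has the top bid, wins, and pays the second-highest bid €1550. Payoff = €1450 − €1550 = -€100.
Regret = truthful payoff − actual payoff = €0 − -€100 = €100.

Payoff forgone: €100.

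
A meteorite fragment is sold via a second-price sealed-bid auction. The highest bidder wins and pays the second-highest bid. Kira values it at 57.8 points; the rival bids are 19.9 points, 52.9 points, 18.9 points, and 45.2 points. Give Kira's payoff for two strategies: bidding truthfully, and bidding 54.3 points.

The highest competing bid is 52.9 points.
Bidding truthfully at 57.8 points: Kira has the top bid, wins, and pays the second-highest bid 52.9 points. Payoff = 57.8 points − 52.9 points = 4.9 points.
Bidding 54.3 points: Kira has the top bid, wins, and pays the second-highest bid 52.9 points. Payoff = 57.8 points − 52.9 points = 4.9 points.
The bid only affects whether you win, not the price — here both bids land on the same side of the top rival bid, so the deviation is payoff-neutral.

(a) 4.9 points  (b) 4.9 points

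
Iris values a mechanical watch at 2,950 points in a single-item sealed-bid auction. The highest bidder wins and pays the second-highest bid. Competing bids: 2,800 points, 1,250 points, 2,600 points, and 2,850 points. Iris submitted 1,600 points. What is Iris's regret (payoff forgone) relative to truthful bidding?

Regret: 100 points.

The highest competing bid is 2,850 points.
Bidding truthfully at 2,950 points: Iris has the top bid, wins, and pays the second-highest bid 2,850 points. Payoff = 2,950 points − 2,850 points = 100 points.
Bidding 1,600 points: the top bid is 2,850 points (a rival), so Iris loses. Payoff = 0 points.
Regret = truthful payoff − actual payoff = 100 points − 0 points = 100 points.
This is the dominant-strategy logic: truthful bidding weakly beats any alternative.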